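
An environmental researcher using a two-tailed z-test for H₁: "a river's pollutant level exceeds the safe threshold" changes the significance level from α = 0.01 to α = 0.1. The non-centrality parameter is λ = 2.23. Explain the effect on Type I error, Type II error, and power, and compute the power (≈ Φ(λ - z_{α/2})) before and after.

Increasing α from 0.01 to 0.1:
• Type I error rate increases (α is the Type I rate by definition).
• Critical value moves from z_{α/2} = 2.576 to 1.645, so power = Φ(λ - z_{α/2}) goes from Φ(2.23 - 2.576) = 0.365 to Φ(2.23 - 1.645) = 0.721.
• Type II error rate β = 1 - power therefore decreases (0.635 → 0.279).
Appropriate when false negatives are costly — here, allowing unsafe pollution to continue.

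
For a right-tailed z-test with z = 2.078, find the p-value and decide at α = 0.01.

p = P(Z > 2.078) = 1 - Φ(2.078) ≈ 0.0189. Since p ≥ 0.01, fail to reject H₀ (not significant) at α = 0.01.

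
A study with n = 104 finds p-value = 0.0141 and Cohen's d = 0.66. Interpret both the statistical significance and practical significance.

Statistically significant (p = 0.0141 < 0.05). Cohen's d = 0.66 indicates a medium effect size. Both statistical and practical significance should be considered.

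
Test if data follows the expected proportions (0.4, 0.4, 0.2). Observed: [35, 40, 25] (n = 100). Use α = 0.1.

Expected: [40.0, 40.0, 20.0]. χ² = 1.875. df = 2, critical = 4.605. Fail to reject H₀.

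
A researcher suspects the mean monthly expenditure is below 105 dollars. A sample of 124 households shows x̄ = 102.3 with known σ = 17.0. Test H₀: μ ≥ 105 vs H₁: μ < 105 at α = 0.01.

z = -1.769. Critical value: -2.33. Fail to reject H₀.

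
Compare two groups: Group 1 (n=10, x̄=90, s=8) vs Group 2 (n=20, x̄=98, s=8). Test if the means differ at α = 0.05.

Pooled sp = 8.0. t = -2.582, df = 28. Critical t = ±2.048. Reject H₀.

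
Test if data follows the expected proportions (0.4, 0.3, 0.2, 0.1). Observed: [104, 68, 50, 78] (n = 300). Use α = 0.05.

Expected: [120.0, 90.0, 60.0, 30.0]. χ² = 85.978. df = 3, critical = 7.815. Reject H₀.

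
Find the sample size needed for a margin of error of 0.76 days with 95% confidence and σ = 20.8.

n = (z*σ/E)² = (1.96×20.8/0.76)² = 2877.5 → n = 2878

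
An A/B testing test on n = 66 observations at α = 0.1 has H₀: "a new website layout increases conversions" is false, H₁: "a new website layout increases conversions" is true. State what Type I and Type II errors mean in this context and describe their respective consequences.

Type I (false positive): concluding that a new website layout increases conversions when it is not — rolling out a layout that doesn't actually help — wasted engineering effort. Type II (false negative): failing to conclude that a new website layout increases conversions when it is — discarding a layout that would have improved conversions — lost revenue. Which is costlier depends on domain priorities and is a judgement call rather than a statistical fact.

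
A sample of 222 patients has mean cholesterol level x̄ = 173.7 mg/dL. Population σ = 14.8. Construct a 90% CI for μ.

CI = x̄ ± z*(σ/√n) = 173.7 ± 1.645(14.8/√222) = 173.7 ± 1.63 = (172.07, 175.33)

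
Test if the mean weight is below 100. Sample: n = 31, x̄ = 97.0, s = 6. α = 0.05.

t = (97.0 - 100)/(6/√31) = -2.784, df = 30. Critical t = -1.697. Reject H₀.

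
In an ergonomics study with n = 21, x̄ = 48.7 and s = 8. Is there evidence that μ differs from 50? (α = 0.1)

t = (x̄ - μ₀)/(s/√n) = (48.7 - 50)/(8/√21) = -0.745. df = 20, critical t = ±1.725. Fail to reject H₀.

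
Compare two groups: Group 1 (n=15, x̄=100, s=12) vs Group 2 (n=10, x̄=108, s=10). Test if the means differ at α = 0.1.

Pooled sp = 11.26. t = -1.74, df = 23. Critical t = ±1.714. Reject H₀.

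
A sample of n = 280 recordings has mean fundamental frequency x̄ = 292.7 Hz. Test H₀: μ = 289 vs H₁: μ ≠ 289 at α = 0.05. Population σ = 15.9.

z = (x̄ - μ₀)/(σ/√n) = (292.7 - 289)/(15.9/√280) = 3.894. Critical value: ±1.96. Since |3.894| > 1.96, Reject H₀.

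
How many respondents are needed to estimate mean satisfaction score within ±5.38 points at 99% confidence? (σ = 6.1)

n = (z*σ/E)² = (2.576×6.1/5.38)² = 8.5 → n = 9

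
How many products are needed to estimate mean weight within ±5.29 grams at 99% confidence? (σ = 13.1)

n = (z*σ/E)² = (2.576×13.1/5.29)² = 40.7 → n = 41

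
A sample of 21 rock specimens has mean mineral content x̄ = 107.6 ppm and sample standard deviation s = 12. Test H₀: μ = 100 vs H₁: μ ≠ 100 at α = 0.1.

t = (x̄ - μ₀)/(s/√n) = (107.6 - 100)/(12/√21) = 2.902. df = 20, critical t = ±1.725. Reject H₀.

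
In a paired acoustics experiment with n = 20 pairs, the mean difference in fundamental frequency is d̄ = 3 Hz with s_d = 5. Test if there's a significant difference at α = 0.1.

t = d̄/(s_d/√n) = 3/(5/√20) = 2.683. df = 19, critical t = ±1.729. Reject H₀.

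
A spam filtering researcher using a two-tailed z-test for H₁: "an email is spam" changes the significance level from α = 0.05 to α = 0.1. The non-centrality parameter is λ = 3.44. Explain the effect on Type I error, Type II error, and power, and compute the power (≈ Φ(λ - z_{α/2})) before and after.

Increasing α from 0.05 to 0.1:
• Type I error rate increases (α is the Type I rate by definition).
• Critical value moves from z_{α/2} = 1.96 to 1.645, so power = Φ(λ - z_{α/2}) goes from Φ(3.44 - 1.96) = 0.931 to Φ(3.44 - 1.645) = 0.964.
• Type II error rate β = 1 - power therefore decreases (0.069 → 0.036).
Appropriate when false negatives are costly — here, a spam email lands in the inbox.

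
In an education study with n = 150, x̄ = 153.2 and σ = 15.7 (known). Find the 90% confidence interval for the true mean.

CI = x̄ ± z*(σ/√n) = 153.2 ± 1.645(15.7/√150) = 153.2 ± 2.11 = (151.09, 155.31)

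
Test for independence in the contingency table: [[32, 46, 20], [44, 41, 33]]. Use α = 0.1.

χ² = 3.549. df = 2, critical = 4.605. Fail to reject H₀. No evidence of dependence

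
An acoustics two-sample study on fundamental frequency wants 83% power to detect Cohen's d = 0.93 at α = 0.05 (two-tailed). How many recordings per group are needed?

z_{α/2} = 1.96, z_β = Φ⁻¹(0.83) = 0.954. For large effect (d = 0.93): n per group = 2(z_{α/2} + z_β)²/d² = 2(1.96 + 0.954)²/0.93² = 19.6 → 20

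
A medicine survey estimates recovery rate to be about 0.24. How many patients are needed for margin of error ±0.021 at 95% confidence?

n = z²p(1-p)/E² = 1.96²×0.24×0.76/0.021² = 1588.9 → n = 1589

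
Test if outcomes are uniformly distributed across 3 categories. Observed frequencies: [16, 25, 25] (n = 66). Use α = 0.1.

Expected = 22 each. χ² = Σ(O-E)²/E = 2.455. df = 2, critical value = 4.605. Fail to reject H₀.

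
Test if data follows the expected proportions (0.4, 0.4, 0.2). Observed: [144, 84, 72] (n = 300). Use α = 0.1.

Expected: [120.0, 120.0, 60.0]. χ² = 18.0. df = 2, critical = 4.605. Reject H₀.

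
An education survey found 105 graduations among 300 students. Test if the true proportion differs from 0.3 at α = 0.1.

p̂ = 0.35, p₀ = 0.3. z = (p̂ - p₀)/√(p₀(1-p₀)/n) = 1.89. Critical: ±1.645. Reject H₀.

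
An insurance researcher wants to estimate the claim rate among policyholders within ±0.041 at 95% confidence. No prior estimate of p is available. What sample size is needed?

Conservative approach: use p = 0.5 (maximizes p(1-p) = 0.25). n = z²(0.25)/E² = 1.96²×0.25/0.041² = 571.3 → n = 572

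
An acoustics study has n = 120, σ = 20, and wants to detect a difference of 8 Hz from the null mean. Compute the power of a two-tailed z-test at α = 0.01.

SE = σ/√n = 20/√120 = 1.826. Non-centrality λ = d/SE = 8/1.826 = 4.382. Power ≈ Φ(λ - z_{α/2}) = Φ(4.382 - 2.576) = Φ(1.806) = 0.965.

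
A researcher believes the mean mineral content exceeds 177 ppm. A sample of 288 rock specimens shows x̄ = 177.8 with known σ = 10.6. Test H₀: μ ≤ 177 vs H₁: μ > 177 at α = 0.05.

z = 1.281. Critical value: 1.645. Fail to reject H₀.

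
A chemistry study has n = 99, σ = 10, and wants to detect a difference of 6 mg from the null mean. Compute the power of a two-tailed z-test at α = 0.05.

SE = σ/√n = 10/√99 = 1.005. Non-centrality λ = d/SE = 6/1.005 = 5.97. Power ≈ Φ(λ - z_{α/2}) = Φ(5.97 - 1.96) = Φ(4.01) = 1.0.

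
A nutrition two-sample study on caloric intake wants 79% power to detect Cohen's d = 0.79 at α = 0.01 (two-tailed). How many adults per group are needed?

z_{α/2} = 2.576, z_β = Φ⁻¹(0.79) = 0.806. For medium effect (d = 0.79): n per group = 2(z_{α/2} + z_β)²/d² = 2(2.576 + 0.806)²/0.79² = 36.7 → 37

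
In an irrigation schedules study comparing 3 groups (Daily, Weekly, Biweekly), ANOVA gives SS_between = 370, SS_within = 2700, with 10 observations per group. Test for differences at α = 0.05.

df_between = 2, df_within = 27. F = MS_between/MS_within = 185.0/100.0 = 1.85. F_crit ≈ 3.354. Fail to reject H₀.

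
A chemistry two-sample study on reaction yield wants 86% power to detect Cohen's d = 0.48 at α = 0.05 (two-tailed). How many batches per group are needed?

z_{α/2} = 1.96, z_β = Φ⁻¹(0.86) = 1.08. For small effect (d = 0.48): n per group = 2(z_{α/2} + z_β)²/d² = 2(1.96 + 1.08)²/0.48² = 80.2 → 81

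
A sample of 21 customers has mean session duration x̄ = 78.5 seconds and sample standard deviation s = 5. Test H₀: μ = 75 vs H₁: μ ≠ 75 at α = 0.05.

t = (x̄ - μ₀)/(s/√n) = (78.5 - 75)/(5/√21) = 3.208. df = 20, critical t = ±2.086. Reject H₀.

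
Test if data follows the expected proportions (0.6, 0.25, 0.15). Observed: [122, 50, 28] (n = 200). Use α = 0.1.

Expected: [120.0, 50.0, 30.0]. χ² = 0.167. df = 2, critical = 4.605. Fail to reject H₀.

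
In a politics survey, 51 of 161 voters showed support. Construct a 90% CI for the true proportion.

p̂ = 0.317. CI = p̂ ± z*√(p̂(1-p̂)/n) = (0.256, 0.377)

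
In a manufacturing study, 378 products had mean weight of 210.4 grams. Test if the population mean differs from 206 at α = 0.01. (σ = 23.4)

z = (x̄ - μ₀)/(σ/√n) = (210.4 - 206)/(23.4/√378) = 3.656. Critical value: ±2.576. Since |3.656| > 2.576, Reject H₀.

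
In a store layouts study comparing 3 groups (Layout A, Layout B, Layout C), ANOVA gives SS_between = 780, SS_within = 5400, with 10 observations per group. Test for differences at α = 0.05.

df_between = 2, df_within = 27. F = MS_between/MS_within = 390.0/200.0 = 1.95. F_crit ≈ 3.354. Fail to reject H₀.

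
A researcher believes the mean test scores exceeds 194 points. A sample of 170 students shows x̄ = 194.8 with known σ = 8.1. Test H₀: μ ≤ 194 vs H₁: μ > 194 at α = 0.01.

z = 1.288. Critical value: 2.33. Fail to reject H₀.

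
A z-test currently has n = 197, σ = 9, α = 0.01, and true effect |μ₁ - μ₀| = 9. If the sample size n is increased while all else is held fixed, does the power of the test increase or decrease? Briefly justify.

Power increases: a larger n shrinks the standard error σ/√n, moving the sampling distribution under H₁ further from the critical value.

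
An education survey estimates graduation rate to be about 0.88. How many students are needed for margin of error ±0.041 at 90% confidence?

n = z²p(1-p)/E² = 1.645²×0.88×0.12/0.041² = 170.0 → n = 170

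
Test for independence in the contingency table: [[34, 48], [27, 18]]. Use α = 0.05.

χ² = 4.0. df = 1, critical = 3.841. Reject H₀. Variables are dependent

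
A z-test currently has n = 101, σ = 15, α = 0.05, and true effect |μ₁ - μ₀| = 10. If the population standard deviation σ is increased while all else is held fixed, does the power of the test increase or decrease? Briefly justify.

Power decreases: a larger σ inflates the standard error σ/√n, pulling the sampling distribution under H₁ back toward the critical value.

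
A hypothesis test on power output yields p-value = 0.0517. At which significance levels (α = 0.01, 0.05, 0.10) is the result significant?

p = 0.0517. Significant at: α = 0.1.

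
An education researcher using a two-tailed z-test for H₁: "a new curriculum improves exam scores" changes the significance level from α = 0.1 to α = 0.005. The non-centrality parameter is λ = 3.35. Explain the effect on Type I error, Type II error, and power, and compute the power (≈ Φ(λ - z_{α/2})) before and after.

Decreasing α from 0.1 to 0.005:
• Type I error rate decreases (α is the Type I rate by definition).
• Critical value moves from z_{α/2} = 1.645 to 2.807, so power = Φ(λ - z_{α/2}) goes from Φ(3.35 - 1.645) = 0.956 to Φ(3.35 - 2.807) = 0.706.
• Type II error rate β = 1 - power therefore increases (0.044 → 0.294).
Appropriate when false positives are costly — here, adopting a curriculum that gives no real benefit — disruption for nothing.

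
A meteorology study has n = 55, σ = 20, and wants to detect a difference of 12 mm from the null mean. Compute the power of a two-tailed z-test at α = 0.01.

SE = σ/√n = 20/√55 = 2.697. Non-centrality λ = d/SE = 12/2.697 = 4.45. Power ≈ Φ(λ - z_{α/2}) = Φ(4.45 - 2.576) = Φ(1.874) = 0.97.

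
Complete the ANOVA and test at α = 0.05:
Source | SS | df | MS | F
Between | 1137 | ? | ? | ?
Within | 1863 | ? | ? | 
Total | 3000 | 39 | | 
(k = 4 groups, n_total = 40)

df_between = 3, df_within = 36. MS_between = 379.0, MS_within = 51.75. F = 7.324, F_crit ≈ 2.866. Reject H₀.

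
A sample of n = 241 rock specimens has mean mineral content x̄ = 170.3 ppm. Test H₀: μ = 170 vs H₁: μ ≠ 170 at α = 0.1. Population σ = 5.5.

z = (x̄ - μ₀)/(σ/√n) = (170.3 - 170)/(5.5/√241) = 0.847. Critical value: ±1.645. Since |0.847| ≤ 1.645, Fail to reject H₀.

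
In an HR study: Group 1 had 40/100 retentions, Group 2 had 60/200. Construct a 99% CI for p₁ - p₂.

p̂₁ = 0.4, p̂₂ = 0.3. Difference = 0.1. CI = (-0.051, 0.251)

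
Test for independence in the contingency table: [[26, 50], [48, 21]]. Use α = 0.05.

χ² = 18.09. df = 1, critical = 3.841. Reject H₀. Variables are dependent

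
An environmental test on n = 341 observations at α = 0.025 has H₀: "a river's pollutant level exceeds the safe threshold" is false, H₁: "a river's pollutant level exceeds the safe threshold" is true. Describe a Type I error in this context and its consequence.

Type I error: rejecting H₀ when it is true — concluding that a river's pollutant level exceeds the safe threshold when in fact it is not. Consequence: shutting down a compliant factory unnecessarily.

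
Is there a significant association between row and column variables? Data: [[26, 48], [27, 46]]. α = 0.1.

χ² = 0.055. df = 1, critical = 2.706. Fail to reject H₀. No evidence of dependence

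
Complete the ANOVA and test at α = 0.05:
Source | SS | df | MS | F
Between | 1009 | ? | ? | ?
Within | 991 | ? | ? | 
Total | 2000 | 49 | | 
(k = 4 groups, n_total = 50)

df_between = 3, df_within = 46. MS_between = 336.33, MS_within = 21.54. F = 15.612, F_crit ≈ 2.807. Reject H₀.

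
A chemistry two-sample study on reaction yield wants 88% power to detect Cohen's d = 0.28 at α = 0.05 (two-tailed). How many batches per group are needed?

z_{α/2} = 1.96, z_β = Φ⁻¹(0.88) = 1.175. For small effect (d = 0.28): n per group = 2(z_{α/2} + z_β)²/d² = 2(1.96 + 1.175)²/0.28² = 250.7 → 251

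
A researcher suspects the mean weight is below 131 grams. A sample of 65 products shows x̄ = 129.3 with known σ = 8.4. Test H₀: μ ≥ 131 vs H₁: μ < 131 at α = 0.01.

z = -1.632. Critical value: -2.33. Fail to reject H₀.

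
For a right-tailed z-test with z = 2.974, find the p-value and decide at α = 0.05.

p = P(Z > 2.974) = 1 - Φ(2.974) ≈ 0.0015. Since p < 0.05, reject H₀ (significant) at α = 0.05.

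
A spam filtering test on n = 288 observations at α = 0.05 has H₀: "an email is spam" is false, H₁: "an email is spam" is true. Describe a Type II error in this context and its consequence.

Type II error: failing to reject H₀ when it is false — concluding that an email is spam is not supported when in fact it is. Consequence: a spam email lands in the inbox.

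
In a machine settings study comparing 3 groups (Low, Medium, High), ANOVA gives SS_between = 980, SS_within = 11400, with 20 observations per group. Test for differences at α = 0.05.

df_between = 2, df_within = 57. F = MS_between/MS_within = 490.0/200.0 = 2.45. F_crit ≈ 3.159. Fail to reject H₀.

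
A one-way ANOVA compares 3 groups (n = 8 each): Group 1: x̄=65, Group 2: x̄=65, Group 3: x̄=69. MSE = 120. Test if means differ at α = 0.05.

Grand mean = 66.33. SS_between = 85.33, MS_between = 42.67. F = 0.356, F_crit ≈ 3.467. Fail to reject H₀.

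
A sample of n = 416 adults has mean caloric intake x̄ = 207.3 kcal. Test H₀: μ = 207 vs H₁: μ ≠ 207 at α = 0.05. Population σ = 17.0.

z = (x̄ - μ₀)/(σ/√n) = (207.3 - 207)/(17.0/√416) = 0.36. Critical value: ±1.96. Since |0.36| ≤ 1.96, Fail to reject H₀.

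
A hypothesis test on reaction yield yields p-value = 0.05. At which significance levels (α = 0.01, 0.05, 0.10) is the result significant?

p = 0.05. Significant at: α = 0.1.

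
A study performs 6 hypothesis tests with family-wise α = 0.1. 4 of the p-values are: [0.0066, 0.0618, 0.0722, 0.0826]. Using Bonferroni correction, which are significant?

Bonferroni α = 0.1/6 = 0.01667. Significant p-values: [0.0066]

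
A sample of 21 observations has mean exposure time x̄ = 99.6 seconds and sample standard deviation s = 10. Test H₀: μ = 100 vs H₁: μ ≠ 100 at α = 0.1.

t = (x̄ - μ₀)/(s/√n) = (99.6 - 100)/(10/√21) = -0.183. df = 20, critical t = ±1.725. Fail to reject H₀.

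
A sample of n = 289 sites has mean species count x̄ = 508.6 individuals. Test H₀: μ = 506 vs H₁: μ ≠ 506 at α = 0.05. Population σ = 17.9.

z = (x̄ - μ₀)/(σ/√n) = (508.6 - 506)/(17.9/√289) = 2.469. Critical value: ±1.96. Since |2.469| > 1.96, Reject H₀.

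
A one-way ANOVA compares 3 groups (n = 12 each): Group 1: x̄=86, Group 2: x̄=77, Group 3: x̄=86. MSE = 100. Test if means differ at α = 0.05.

Grand mean = 83.0. SS_between = 648.0, MS_between = 324.0. F = 3.24, F_crit ≈ 3.285. Fail to reject H₀.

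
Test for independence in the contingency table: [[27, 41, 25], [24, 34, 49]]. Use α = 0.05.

χ² = 7.671. df = 2, critical = 5.991. Reject H₀. Variables are dependent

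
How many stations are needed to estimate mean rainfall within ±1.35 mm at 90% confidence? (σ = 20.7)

n = (z*σ/E)² = (1.645×20.7/1.35)² = 636.2 → n = 637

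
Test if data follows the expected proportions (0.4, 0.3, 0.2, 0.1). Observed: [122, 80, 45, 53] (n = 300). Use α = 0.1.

Expected: [120.0, 90.0, 60.0, 30.0]. χ² = 22.528. df = 3, critical = 6.251. Reject H₀.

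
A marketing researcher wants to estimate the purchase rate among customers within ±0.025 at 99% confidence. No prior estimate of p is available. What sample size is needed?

Conservative approach: use p = 0.5 (maximizes p(1-p) = 0.25). n = z²(0.25)/E² = 2.576²×0.25/0.025² = 2654.3 → n = 2655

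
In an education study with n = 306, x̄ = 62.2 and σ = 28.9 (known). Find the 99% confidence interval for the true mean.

CI = x̄ ± z*(σ/√n) = 62.2 ± 2.576(28.9/√306) = 62.2 ± 4.26 = (57.94, 66.46)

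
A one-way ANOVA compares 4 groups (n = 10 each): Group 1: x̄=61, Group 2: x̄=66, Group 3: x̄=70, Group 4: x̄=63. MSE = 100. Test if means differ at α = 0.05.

Grand mean = 65.0. SS_between = 460.0, MS_between = 153.33. F = 1.533, F_crit ≈ 2.866. Fail to reject H₀.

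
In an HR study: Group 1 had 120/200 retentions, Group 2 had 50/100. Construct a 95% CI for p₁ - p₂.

p̂₁ = 0.6, p̂₂ = 0.5. Difference = 0.1. CI = (-0.019, 0.219)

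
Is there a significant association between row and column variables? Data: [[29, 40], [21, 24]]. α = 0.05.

χ² = 0.238. df = 1, critical = 3.841. Fail to reject H₀. No evidence of dependence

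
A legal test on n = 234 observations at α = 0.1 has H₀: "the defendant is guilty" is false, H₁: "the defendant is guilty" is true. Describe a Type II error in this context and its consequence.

Type II error: failing to reject H₀ when it is false — concluding that the defendant is guilty is not supported when in fact it is. Consequence: acquitting a guilty person.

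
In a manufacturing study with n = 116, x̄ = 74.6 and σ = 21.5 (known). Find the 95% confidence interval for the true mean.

CI = x̄ ± z*(σ/√n) = 74.6 ± 1.96(21.5/√116) = 74.6 ± 3.91 = (70.69, 78.51)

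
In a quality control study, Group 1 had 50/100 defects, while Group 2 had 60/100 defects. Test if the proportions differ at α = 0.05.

p̂₁ = 0.5, p̂₂ = 0.6, pooled p̂ = 0.55. z = -1.421. Critical: ±1.96. Fail to reject H₀.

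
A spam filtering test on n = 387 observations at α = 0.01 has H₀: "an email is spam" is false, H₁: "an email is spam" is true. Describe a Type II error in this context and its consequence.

Type II error: failing to reject H₀ when it is false — concluding that an email is spam is not supported when in fact it is. Consequence: a spam email lands in the inbox.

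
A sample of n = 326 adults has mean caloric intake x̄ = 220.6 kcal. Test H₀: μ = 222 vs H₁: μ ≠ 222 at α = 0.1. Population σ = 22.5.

z = (x̄ - μ₀)/(σ/√n) = (220.6 - 222)/(22.5/√326) = -1.123. Critical value: ±1.645. Since |-1.123| ≤ 1.645, Fail to reject H₀.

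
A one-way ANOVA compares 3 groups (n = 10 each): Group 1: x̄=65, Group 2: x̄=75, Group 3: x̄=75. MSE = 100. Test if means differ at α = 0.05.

Grand mean = 71.67. SS_between = 666.67, MS_between = 333.33. F = 3.333, F_crit ≈ 3.354. Fail to reject H₀.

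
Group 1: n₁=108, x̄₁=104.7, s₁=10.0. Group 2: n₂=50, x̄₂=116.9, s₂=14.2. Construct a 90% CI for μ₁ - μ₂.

Difference = -12.2. SE = √(10.0²/108 + 14.2²/50) = 2.227. CI = (-15.86, -8.54)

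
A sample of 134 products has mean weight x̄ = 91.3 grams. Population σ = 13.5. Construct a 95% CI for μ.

CI = x̄ ± z*(σ/√n) = 91.3 ± 1.96(13.5/√134) = 91.3 ± 2.29 = (89.01, 93.59)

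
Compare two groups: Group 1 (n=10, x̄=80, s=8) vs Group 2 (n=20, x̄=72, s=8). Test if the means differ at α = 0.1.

Pooled sp = 8.0. t = 2.582, df = 28. Critical t = ±1.701. Reject H₀.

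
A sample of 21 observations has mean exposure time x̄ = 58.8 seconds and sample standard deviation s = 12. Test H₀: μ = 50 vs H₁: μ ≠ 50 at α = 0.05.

t = (x̄ - μ₀)/(s/√n) = (58.8 - 50)/(12/√21) = 3.361. df = 20, critical t = ±2.086. Reject H₀.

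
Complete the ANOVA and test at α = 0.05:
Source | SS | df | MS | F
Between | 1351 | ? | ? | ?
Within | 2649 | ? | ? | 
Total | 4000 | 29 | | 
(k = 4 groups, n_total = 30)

df_between = 3, df_within = 26. MS_between = 450.33, MS_within = 101.88. F = 4.42, F_crit ≈ 2.975. Reject H₀.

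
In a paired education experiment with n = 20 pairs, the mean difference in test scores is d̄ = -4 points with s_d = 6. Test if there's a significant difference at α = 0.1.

t = d̄/(s_d/√n) = -4/(6/√20) = -2.981. df = 19, critical t = ±1.729. Reject H₀.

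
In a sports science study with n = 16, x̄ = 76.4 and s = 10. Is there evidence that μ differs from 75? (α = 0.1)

t = (x̄ - μ₀)/(s/√n) = (76.4 - 75)/(10/√16) = 0.56. df = 15, critical t = ±1.753. Fail to reject H₀.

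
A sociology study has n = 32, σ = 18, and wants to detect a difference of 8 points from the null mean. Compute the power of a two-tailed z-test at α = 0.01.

SE = σ/√n = 18/√32 = 3.182. Non-centrality λ = d/SE = 8/3.182 = 2.514. Power ≈ Φ(λ - z_{α/2}) = Φ(2.514 - 2.576) = Φ(-0.062) = 0.475.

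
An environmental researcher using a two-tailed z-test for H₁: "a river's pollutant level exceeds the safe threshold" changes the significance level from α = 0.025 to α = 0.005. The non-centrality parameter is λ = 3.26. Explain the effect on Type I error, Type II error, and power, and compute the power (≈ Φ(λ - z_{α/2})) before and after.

Decreasing α from 0.025 to 0.005:
• Type I error rate decreases (α is the Type I rate by definition).
• Critical value moves from z_{α/2} = 2.241 to 2.807, so power = Φ(λ - z_{α/2}) goes from Φ(3.26 - 2.241) = 0.846 to Φ(3.26 - 2.807) = 0.675.
• Type II error rate β = 1 - power therefore increases (0.154 → 0.325).
Appropriate when false positives are costly — here, shutting down a compliant factory unnecessarily.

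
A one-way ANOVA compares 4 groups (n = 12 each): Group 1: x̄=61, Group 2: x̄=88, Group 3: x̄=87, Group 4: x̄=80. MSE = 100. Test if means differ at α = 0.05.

Grand mean = 79.0. SS_between = 5640.0, MS_between = 1880.0. F = 18.8, F_crit ≈ 2.816. Reject H₀.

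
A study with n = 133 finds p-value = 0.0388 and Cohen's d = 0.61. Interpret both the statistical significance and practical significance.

Statistically significant (p = 0.0388 < 0.05). Cohen's d = 0.61 indicates a medium effect size. Both statistical and practical significance should be considered.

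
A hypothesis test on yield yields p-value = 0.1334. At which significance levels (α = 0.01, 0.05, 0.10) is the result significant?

p = 0.1334. Not significant at any of the given levels.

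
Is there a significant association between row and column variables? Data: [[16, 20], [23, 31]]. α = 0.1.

χ² = 0.03. df = 1, critical = 2.706. Fail to reject H₀. No evidence of dependence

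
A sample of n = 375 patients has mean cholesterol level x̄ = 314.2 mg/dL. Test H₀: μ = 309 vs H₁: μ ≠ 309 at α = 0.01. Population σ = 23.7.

z = (x̄ - μ₀)/(σ/√n) = (314.2 - 309)/(23.7/√375) = 4.249. Critical value: ±2.576. Since |4.249| > 2.576, Reject H₀.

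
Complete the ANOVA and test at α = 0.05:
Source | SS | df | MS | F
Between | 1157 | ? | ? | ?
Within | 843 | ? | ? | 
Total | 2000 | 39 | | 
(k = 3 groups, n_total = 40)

df_between = 2, df_within = 37. MS_between = 578.5, MS_within = 22.78. F = 25.391, F_crit ≈ 3.252. Reject H₀.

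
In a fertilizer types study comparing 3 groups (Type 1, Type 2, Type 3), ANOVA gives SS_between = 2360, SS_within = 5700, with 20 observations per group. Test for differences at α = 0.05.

df_between = 2, df_within = 57. F = MS_between/MS_within = 1180.0/100.0 = 11.8. F_crit ≈ 3.159. Reject H₀. At least one mean differs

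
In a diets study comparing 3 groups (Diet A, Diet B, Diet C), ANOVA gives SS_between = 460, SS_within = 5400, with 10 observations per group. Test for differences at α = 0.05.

df_between = 2, df_within = 27. F = MS_between/MS_within = 230.0/200.0 = 1.15. F_crit ≈ 3.354. Fail to reject H₀.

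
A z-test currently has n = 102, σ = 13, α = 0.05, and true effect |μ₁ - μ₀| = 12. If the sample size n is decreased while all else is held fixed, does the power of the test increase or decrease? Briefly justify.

Power decreases: a smaller n inflates the standard error σ/√n, pulling the sampling distribution under H₁ back toward the critical value.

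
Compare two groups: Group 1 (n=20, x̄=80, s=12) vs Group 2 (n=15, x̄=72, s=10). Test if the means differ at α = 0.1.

Pooled sp = 11.2. t = 2.092, df = 33. Critical t = ±1.692. Reject H₀.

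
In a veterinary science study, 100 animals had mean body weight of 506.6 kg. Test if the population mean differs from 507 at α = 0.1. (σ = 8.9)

z = (x̄ - μ₀)/(σ/√n) = (506.6 - 507)/(8.9/√100) = -0.449. Critical value: ±1.645. Since |-0.449| ≤ 1.645, Fail to reject H₀.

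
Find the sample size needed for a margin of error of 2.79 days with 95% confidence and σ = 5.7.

n = (z*σ/E)² = (1.96×5.7/2.79)² = 16.03 → n = 17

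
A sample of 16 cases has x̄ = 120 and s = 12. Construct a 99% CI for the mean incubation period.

CI = x̄ ± t*(s/√n) = 120 ± 2.947(12/√16) = (111.16, 128.84)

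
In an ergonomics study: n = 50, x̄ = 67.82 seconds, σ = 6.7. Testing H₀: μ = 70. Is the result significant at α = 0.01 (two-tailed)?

z = (67.82 - 70)/(6.7/√50) = -2.301. Since |z| ≤ 2.576, not significant at α = 0.01.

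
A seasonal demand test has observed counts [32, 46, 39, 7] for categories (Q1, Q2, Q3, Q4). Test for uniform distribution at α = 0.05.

Expected = 31 each. χ² = Σ(O-E)²/E = 27.935. df = 3, critical value = 7.815. Reject H₀.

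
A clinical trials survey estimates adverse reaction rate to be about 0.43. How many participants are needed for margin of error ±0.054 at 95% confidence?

n = z²p(1-p)/E² = 1.96²×0.43×0.57/0.054² = 322.9 → n = 323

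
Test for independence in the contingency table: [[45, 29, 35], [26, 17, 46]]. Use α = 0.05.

χ² = 7.768. df = 2, critical = 5.991. Reject H₀. Variables are dependent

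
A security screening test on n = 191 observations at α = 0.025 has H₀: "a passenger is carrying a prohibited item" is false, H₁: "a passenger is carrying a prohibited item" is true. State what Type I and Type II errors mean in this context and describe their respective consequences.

Type I (false positive): concluding that a passenger is carrying a prohibited item when it is not — detaining an innocent passenger — delay and inconvenience. Type II (false negative): failing to conclude that a passenger is carrying a prohibited item when it is — letting a prohibited item through — security breach. Which is costlier depends on domain priorities and is a judgement call rather than a statistical fact.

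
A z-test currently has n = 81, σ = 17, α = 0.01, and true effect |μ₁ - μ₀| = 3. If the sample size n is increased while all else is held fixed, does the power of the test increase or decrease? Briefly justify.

Power increases: a larger n shrinks the standard error σ/√n, moving the sampling distribution under H₁ further from the critical value.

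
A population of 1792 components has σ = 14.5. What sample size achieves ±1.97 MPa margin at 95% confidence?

Without FPC: n₀ = (1.96×14.5/1.97)² = 208.121. With FPC: n = n₀N/(n₀+N-1) = 186.6 → n = 187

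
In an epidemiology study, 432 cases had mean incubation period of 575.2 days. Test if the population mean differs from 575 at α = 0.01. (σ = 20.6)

z = (x̄ - μ₀)/(σ/√n) = (575.2 - 575)/(20.6/√432) = 0.202. Critical value: ±2.576. Since |0.202| ≤ 2.576, Fail to reject H₀.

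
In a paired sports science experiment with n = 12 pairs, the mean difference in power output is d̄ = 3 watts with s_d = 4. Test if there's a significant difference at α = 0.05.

t = d̄/(s_d/√n) = 3/(4/√12) = 2.598. df = 11, critical t = ±2.201. Reject H₀.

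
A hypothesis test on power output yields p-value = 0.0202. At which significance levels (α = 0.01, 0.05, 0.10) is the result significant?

p = 0.0202. Significant at: α = 0.05, 0.1.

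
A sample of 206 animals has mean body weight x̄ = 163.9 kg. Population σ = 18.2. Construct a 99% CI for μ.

CI = x̄ ± z*(σ/√n) = 163.9 ± 2.576(18.2/√206) = 163.9 ± 3.27 = (160.63, 167.17)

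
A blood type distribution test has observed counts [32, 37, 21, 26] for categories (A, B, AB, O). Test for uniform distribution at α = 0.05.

Expected = 29 each. χ² = Σ(O-E)²/E = 5.034. df = 3, critical value = 7.815. Fail to reject H₀.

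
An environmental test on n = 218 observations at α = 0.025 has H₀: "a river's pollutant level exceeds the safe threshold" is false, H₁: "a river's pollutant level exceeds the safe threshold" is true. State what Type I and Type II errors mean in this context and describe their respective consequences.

Type I (false positive): concluding that a river's pollutant level exceeds the safe threshold when it is not — shutting down a compliant factory unnecessarily. Type II (false negative): failing to conclude that a river's pollutant level exceeds the safe threshold when it is — allowing unsafe pollution to continue. Which is costlier depends on domain priorities and is a judgement call rather than a statistical fact.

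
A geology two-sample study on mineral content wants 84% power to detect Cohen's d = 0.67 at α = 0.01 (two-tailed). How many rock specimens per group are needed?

z_{α/2} = 2.576, z_β = Φ⁻¹(0.84) = 0.994. For medium effect (d = 0.67): n per group = 2(z_{α/2} + z_β)²/d² = 2(2.576 + 0.994)²/0.67² = 56.8 → 57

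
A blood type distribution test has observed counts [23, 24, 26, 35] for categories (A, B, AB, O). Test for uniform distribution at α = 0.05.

Expected = 27 each. χ² = Σ(O-E)²/E = 3.333. df = 3, critical value = 7.815. Fail to reject H₀.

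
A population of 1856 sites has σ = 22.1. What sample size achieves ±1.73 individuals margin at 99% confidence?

Without FPC: n₀ = (2.576×22.1/1.73)² = 1082.889. With FPC: n = n₀N/(n₀+N-1) = 684.1 → n = 685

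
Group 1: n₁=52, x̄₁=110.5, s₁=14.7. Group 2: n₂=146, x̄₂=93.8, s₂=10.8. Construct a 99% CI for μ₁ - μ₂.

Difference = 16.7. SE = √(14.7²/52 + 10.8²/146) = 2.226. CI = (10.97, 22.43)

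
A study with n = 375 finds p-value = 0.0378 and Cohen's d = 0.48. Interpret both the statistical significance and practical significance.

Statistically significant (p = 0.0378 < 0.05). Cohen's d = 0.48 indicates a small effect size. Both statistical and practical significance should be considered.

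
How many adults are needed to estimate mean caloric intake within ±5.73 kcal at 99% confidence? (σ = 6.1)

n = (z*σ/E)² = (2.576×6.1/5.73)² = 7.5 → n = 8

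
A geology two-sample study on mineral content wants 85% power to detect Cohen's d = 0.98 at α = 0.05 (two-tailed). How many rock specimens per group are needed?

z_{α/2} = 1.96, z_β = Φ⁻¹(0.85) = 1.036. For large effect (d = 0.98): n per group = 2(z_{α/2} + z_β)²/d² = 2(1.96 + 1.036)²/0.98² = 18.7 → 19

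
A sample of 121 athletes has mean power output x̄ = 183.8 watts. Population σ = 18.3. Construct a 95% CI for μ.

CI = x̄ ± z*(σ/√n) = 183.8 ± 1.96(18.3/√121) = 183.8 ± 3.26 = (180.54, 187.06)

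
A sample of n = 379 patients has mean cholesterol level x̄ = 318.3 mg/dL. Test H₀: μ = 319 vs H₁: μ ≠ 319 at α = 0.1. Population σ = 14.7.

z = (x̄ - μ₀)/(σ/√n) = (318.3 - 319)/(14.7/√379) = -0.927. Critical value: ±1.645. Since |-0.927| ≤ 1.645, Fail to reject H₀.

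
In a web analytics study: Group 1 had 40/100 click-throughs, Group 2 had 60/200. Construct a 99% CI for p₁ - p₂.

p̂₁ = 0.4, p̂₂ = 0.3. Difference = 0.1. CI = (-0.051, 0.251)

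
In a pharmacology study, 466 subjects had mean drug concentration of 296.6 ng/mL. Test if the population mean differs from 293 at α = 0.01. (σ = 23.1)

z = (x̄ - μ₀)/(σ/√n) = (296.6 - 293)/(23.1/√466) = 3.364. Critical value: ±2.576. Since |3.364| > 2.576, Reject H₀.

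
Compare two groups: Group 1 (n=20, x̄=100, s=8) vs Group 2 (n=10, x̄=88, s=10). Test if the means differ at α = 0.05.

Pooled sp = 8.69. t = 3.564, df = 28. Critical t = ±2.048. Reject H₀.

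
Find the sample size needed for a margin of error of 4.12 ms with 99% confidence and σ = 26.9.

n = (z*σ/E)² = (2.576×26.9/4.12)² = 282.9 → n = 283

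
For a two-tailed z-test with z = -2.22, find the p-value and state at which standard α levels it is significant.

p = 2·P(Z > |-2.22|) = 2·(1 - Φ(2.22)) ≈ 0.0264. Significant at α = 0.1; Significant at α = 0.05.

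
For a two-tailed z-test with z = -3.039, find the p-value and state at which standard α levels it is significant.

p = 2·P(Z > |-3.039|) = 2·(1 - Φ(3.039)) ≈ 0.0024. Significant at α = 0.1; Significant at α = 0.05; Significant at α = 0.01.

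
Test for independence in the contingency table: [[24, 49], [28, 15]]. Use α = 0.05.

χ² = 11.372. df = 1, critical = 3.841. Reject H₀. Variables are dependent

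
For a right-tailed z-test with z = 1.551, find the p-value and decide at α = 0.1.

p = P(Z > 1.551) = 1 - Φ(1.551) ≈ 0.0605. Since p < 0.1, reject H₀ (significant) at α = 0.1.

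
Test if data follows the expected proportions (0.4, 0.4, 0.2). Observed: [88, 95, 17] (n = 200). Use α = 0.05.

Expected: [80.0, 80.0, 40.0]. χ² = 16.837. df = 2, critical = 5.991. Reject H₀.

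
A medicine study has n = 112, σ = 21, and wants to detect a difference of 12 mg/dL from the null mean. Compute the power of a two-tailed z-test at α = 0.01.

SE = σ/√n = 21/√112 = 1.984. Non-centrality λ = d/SE = 12/1.984 = 6.047. Power ≈ Φ(λ - z_{α/2}) = Φ(6.047 - 2.576) = Φ(3.471) = 1.0.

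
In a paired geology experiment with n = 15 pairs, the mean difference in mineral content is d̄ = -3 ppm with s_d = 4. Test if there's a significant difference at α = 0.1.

t = d̄/(s_d/√n) = -3/(4/√15) = -2.905. df = 14, critical t = ±1.761. Reject H₀.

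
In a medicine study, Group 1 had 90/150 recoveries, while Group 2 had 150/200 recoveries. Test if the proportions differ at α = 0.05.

p̂₁ = 0.6, p̂₂ = 0.75, pooled p̂ = 0.686. z = -2.991. Critical: ±1.96. Reject H₀.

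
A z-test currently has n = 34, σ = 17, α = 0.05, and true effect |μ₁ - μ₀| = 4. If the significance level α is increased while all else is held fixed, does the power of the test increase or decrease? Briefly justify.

Power increases: a larger α lowers the critical value, so more of the H₁ sampling distribution falls in the rejection region.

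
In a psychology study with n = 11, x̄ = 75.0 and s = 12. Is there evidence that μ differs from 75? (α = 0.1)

t = (x̄ - μ₀)/(s/√n) = (75.0 - 75)/(12/√11) = 0.0. df = 10, critical t = ±1.812. Fail to reject H₀.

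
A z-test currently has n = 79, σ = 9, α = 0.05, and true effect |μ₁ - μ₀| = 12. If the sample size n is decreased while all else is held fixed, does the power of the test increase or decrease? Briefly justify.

Power decreases: a smaller n inflates the standard error σ/√n, pulling the sampling distribution under H₁ back toward the critical value.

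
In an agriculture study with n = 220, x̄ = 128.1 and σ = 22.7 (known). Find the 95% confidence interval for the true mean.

CI = x̄ ± z*(σ/√n) = 128.1 ± 1.96(22.7/√220) = 128.1 ± 3.0 = (125.1, 131.1)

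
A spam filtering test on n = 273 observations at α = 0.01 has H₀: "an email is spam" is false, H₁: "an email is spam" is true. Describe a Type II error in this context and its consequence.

Type II error: failing to reject H₀ when it is false — concluding that an email is spam is not supported when in fact it is. Consequence: a spam email lands in the inbox.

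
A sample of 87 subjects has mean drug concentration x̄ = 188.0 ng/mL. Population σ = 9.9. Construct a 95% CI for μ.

CI = x̄ ± z*(σ/√n) = 188.0 ± 1.96(9.9/√87) = 188.0 ± 2.08 = (185.92, 190.08)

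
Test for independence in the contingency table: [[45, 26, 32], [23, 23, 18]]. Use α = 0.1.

χ² = 2.235. df = 2, critical = 4.605. Fail to reject H₀. No evidence of dependence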